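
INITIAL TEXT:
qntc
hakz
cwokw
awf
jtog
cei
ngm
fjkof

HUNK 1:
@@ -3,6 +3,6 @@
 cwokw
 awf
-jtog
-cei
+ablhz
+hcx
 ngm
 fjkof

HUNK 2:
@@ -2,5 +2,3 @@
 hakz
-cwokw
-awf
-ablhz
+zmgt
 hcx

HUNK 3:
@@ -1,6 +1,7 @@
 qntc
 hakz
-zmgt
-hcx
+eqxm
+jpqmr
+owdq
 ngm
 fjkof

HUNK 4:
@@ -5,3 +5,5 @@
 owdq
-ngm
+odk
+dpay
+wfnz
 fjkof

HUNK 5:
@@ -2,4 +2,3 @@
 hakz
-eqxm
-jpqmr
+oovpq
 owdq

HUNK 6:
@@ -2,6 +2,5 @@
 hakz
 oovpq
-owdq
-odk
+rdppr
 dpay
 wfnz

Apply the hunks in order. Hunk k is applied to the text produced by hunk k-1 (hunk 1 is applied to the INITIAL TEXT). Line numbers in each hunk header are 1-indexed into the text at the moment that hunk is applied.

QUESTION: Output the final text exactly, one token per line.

Hunk 1: at line 3 remove [jtog,cei] add [ablhz,hcx] -> 8 lines: qntc hakz cwokw awf ablhz hcx ngm fjkof
Hunk 2: at line 2 remove [cwokw,awf,ablhz] add [zmgt] -> 6 lines: qntc hakz zmgt hcx ngm fjkof
Hunk 3: at line 1 remove [zmgt,hcx] add [eqxm,jpqmr,owdq] -> 7 lines: qntc hakz eqxm jpqmr owdq ngm fjkof
Hunk 4: at line 5 remove [ngm] add [odk,dpay,wfnz] -> 9 lines: qntc hakz eqxm jpqmr owdq odk dpay wfnz fjkof
Hunk 5: at line 2 remove [eqxm,jpqmr] add [oovpq] -> 8 lines: qntc hakz oovpq owdq odk dpay wfnz fjkof
Hunk 6: at line 2 remove [owdq,odk] add [rdppr] -> 7 lines: qntc hakz oovpq rdppr dpay wfnz fjkof

Answer: qntc
hakz
oovpq
rdppr
dpay
wfnz
fjkof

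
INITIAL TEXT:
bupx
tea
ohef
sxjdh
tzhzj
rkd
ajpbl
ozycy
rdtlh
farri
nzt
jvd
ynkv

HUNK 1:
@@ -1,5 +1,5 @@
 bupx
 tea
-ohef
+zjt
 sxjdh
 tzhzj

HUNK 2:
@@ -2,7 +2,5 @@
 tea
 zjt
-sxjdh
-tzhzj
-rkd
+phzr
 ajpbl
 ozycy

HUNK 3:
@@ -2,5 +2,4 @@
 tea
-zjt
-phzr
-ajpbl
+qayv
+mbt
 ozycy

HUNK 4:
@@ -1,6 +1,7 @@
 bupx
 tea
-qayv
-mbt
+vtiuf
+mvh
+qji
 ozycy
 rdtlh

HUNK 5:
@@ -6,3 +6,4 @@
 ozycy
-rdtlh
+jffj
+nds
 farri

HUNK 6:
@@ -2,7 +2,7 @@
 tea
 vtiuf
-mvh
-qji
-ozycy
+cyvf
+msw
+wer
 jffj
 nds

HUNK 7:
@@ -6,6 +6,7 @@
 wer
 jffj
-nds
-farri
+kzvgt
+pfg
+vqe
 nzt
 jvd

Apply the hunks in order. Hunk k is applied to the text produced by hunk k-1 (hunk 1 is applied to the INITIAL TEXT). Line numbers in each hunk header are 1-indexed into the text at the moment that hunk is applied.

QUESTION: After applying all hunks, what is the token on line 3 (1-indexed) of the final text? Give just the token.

Hunk 1: at line 1 remove [ohef] add [zjt] -> 13 lines: bupx tea zjt sxjdh tzhzj rkd ajpbl ozycy rdtlh farri nzt jvd ynkv
Hunk 2: at line 2 remove [sxjdh,tzhzj,rkd] add [phzr] -> 11 lines: bupx tea zjt phzr ajpbl ozycy rdtlh farri nzt jvd ynkv
Hunk 3: at line 2 remove [zjt,phzr,ajpbl] add [qayv,mbt] -> 10 lines: bupx tea qayv mbt ozycy rdtlh farri nzt jvd ynkv
Hunk 4: at line 1 remove [qayv,mbt] add [vtiuf,mvh,qji] -> 11 lines: bupx tea vtiuf mvh qji ozycy rdtlh farri nzt jvd ynkv
Hunk 5: at line 6 remove [rdtlh] add [jffj,nds] -> 12 lines: bupx tea vtiuf mvh qji ozycy jffj nds farri nzt jvd ynkv
Hunk 6: at line 2 remove [mvh,qji,ozycy] add [cyvf,msw,wer] -> 12 lines: bupx tea vtiuf cyvf msw wer jffj nds farri nzt jvd ynkv
Hunk 7: at line 6 remove [nds,farri] add [kzvgt,pfg,vqe] -> 13 lines: bupx tea vtiuf cyvf msw wer jffj kzvgt pfg vqe nzt jvd ynkv
Final line 3: vtiuf

Answer: vtiuf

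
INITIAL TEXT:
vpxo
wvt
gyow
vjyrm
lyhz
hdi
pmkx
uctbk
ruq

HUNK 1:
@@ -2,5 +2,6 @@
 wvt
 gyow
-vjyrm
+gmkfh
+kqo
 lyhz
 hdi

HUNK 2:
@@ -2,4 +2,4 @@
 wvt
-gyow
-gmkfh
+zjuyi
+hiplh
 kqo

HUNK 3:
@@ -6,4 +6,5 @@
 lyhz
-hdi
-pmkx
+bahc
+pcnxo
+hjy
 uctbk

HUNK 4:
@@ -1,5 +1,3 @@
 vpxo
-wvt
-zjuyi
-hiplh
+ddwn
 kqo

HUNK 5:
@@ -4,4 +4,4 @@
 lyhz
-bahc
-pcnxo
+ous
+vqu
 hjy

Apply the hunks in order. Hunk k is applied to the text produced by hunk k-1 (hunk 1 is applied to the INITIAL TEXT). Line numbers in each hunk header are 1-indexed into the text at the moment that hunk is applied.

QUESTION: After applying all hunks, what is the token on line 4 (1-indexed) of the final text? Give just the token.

Hunk 1: at line 2 remove [vjyrm] add [gmkfh,kqo] -> 10 lines: vpxo wvt gyow gmkfh kqo lyhz hdi pmkx uctbk ruq
Hunk 2: at line 2 remove [gyow,gmkfh] add [zjuyi,hiplh] -> 10 lines: vpxo wvt zjuyi hiplh kqo lyhz hdi pmkx uctbk ruq
Hunk 3: at line 6 remove [hdi,pmkx] add [bahc,pcnxo,hjy] -> 11 lines: vpxo wvt zjuyi hiplh kqo lyhz bahc pcnxo hjy uctbk ruq
Hunk 4: at line 1 remove [wvt,zjuyi,hiplh] add [ddwn] -> 9 lines: vpxo ddwn kqo lyhz bahc pcnxo hjy uctbk ruq
Hunk 5: at line 4 remove [bahc,pcnxo] add [ous,vqu] -> 9 lines: vpxo ddwn kqo lyhz ous vqu hjy uctbk ruq
Final line 4: lyhz

Answer: lyhz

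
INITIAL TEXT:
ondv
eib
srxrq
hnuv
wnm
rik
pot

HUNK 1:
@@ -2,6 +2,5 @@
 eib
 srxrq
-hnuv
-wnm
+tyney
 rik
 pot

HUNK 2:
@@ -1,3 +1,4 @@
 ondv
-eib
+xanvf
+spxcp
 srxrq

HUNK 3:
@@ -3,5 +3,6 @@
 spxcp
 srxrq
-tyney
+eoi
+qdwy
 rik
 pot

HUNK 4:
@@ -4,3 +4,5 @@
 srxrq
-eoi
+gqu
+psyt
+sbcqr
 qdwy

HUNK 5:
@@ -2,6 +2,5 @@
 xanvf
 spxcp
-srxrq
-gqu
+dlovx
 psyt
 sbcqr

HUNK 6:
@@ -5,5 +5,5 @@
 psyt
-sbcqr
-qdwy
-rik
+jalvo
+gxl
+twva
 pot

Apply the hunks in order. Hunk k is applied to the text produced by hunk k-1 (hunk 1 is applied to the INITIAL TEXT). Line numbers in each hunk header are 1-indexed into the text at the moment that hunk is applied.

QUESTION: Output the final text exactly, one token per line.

Answer: ondv
xanvf
spxcp
dlovx
psyt
jalvo
gxl
twva
pot

Derivation:
Hunk 1: at line 2 remove [hnuv,wnm] add [tyney] -> 6 lines: ondv eib srxrq tyney rik pot
Hunk 2: at line 1 remove [eib] add [xanvf,spxcp] -> 7 lines: ondv xanvf spxcp srxrq tyney rik pot
Hunk 3: at line 3 remove [tyney] add [eoi,qdwy] -> 8 lines: ondv xanvf spxcp srxrq eoi qdwy rik pot
Hunk 4: at line 4 remove [eoi] add [gqu,psyt,sbcqr] -> 10 lines: ondv xanvf spxcp srxrq gqu psyt sbcqr qdwy rik pot
Hunk 5: at line 2 remove [srxrq,gqu] add [dlovx] -> 9 lines: ondv xanvf spxcp dlovx psyt sbcqr qdwy rik pot
Hunk 6: at line 5 remove [sbcqr,qdwy,rik] add [jalvo,gxl,twva] -> 9 lines: ondv xanvf spxcp dlovx psyt jalvo gxl twva pot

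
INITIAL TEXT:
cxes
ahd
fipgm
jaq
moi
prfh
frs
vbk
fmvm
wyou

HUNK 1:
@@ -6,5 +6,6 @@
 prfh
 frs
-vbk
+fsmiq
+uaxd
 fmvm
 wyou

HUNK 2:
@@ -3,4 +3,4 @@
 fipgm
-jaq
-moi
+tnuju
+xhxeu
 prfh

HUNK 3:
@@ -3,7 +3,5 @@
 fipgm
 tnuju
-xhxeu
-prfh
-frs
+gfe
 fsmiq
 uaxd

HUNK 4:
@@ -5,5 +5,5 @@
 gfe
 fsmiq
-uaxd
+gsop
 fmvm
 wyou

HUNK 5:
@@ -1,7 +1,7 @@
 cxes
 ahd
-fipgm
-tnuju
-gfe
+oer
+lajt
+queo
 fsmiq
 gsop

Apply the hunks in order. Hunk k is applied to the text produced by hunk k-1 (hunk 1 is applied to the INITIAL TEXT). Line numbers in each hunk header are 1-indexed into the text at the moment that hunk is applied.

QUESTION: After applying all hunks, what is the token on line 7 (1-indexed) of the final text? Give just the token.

Answer: gsop

Derivation:
Hunk 1: at line 6 remove [vbk] add [fsmiq,uaxd] -> 11 lines: cxes ahd fipgm jaq moi prfh frs fsmiq uaxd fmvm wyou
Hunk 2: at line 3 remove [jaq,moi] add [tnuju,xhxeu] -> 11 lines: cxes ahd fipgm tnuju xhxeu prfh frs fsmiq uaxd fmvm wyou
Hunk 3: at line 3 remove [xhxeu,prfh,frs] add [gfe] -> 9 lines: cxes ahd fipgm tnuju gfe fsmiq uaxd fmvm wyou
Hunk 4: at line 5 remove [uaxd] add [gsop] -> 9 lines: cxes ahd fipgm tnuju gfe fsmiq gsop fmvm wyou
Hunk 5: at line 1 remove [fipgm,tnuju,gfe] add [oer,lajt,queo] -> 9 lines: cxes ahd oer lajt queo fsmiq gsop fmvm wyou
Final line 7: gsop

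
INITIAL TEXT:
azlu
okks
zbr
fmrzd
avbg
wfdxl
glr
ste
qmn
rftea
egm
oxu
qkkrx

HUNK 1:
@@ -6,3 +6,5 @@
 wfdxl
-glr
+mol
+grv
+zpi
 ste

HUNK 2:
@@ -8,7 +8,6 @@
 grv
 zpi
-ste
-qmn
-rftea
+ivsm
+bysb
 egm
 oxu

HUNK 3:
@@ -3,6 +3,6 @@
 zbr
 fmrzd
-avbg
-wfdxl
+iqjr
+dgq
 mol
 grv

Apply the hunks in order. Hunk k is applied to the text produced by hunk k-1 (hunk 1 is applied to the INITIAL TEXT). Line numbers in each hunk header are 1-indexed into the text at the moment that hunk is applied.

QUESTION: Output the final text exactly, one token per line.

Hunk 1: at line 6 remove [glr] add [mol,grv,zpi] -> 15 lines: azlu okks zbr fmrzd avbg wfdxl mol grv zpi ste qmn rftea egm oxu qkkrx
Hunk 2: at line 8 remove [ste,qmn,rftea] add [ivsm,bysb] -> 14 lines: azlu okks zbr fmrzd avbg wfdxl mol grv zpi ivsm bysb egm oxu qkkrx
Hunk 3: at line 3 remove [avbg,wfdxl] add [iqjr,dgq] -> 14 lines: azlu okks zbr fmrzd iqjr dgq mol grv zpi ivsm bysb egm oxu qkkrx

Answer: azlu
okks
zbr
fmrzd
iqjr
dgq
mol
grv
zpi
ivsm
bysb
egm
oxu
qkkrx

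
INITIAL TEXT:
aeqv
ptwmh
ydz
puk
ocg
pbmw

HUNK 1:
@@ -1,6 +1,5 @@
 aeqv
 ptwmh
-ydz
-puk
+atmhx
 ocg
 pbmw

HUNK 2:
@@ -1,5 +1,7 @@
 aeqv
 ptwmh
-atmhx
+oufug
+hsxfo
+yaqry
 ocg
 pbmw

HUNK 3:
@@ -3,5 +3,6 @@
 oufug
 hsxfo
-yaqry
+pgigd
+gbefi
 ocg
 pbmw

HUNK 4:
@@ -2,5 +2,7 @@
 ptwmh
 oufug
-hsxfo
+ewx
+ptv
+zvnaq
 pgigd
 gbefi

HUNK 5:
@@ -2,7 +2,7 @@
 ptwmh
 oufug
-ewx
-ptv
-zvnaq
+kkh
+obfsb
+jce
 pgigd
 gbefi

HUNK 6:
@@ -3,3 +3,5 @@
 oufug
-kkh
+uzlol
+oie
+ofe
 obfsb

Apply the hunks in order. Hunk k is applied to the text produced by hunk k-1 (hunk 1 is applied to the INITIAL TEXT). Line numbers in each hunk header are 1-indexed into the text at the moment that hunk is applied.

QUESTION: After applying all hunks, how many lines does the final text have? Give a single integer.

Hunk 1: at line 1 remove [ydz,puk] add [atmhx] -> 5 lines: aeqv ptwmh atmhx ocg pbmw
Hunk 2: at line 1 remove [atmhx] add [oufug,hsxfo,yaqry] -> 7 lines: aeqv ptwmh oufug hsxfo yaqry ocg pbmw
Hunk 3: at line 3 remove [yaqry] add [pgigd,gbefi] -> 8 lines: aeqv ptwmh oufug hsxfo pgigd gbefi ocg pbmw
Hunk 4: at line 2 remove [hsxfo] add [ewx,ptv,zvnaq] -> 10 lines: aeqv ptwmh oufug ewx ptv zvnaq pgigd gbefi ocg pbmw
Hunk 5: at line 2 remove [ewx,ptv,zvnaq] add [kkh,obfsb,jce] -> 10 lines: aeqv ptwmh oufug kkh obfsb jce pgigd gbefi ocg pbmw
Hunk 6: at line 3 remove [kkh] add [uzlol,oie,ofe] -> 12 lines: aeqv ptwmh oufug uzlol oie ofe obfsb jce pgigd gbefi ocg pbmw
Final line count: 12

Answer: 12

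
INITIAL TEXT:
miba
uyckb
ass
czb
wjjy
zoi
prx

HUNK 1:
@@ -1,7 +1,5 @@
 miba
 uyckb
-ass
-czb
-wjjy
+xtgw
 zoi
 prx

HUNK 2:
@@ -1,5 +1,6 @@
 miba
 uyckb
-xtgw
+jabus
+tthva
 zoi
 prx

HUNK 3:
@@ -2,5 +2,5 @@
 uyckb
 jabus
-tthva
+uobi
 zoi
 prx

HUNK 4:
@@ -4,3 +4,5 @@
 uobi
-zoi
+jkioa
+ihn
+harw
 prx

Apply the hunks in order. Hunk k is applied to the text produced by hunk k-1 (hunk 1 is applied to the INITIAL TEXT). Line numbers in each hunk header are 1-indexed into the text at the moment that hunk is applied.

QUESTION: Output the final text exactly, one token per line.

Hunk 1: at line 1 remove [ass,czb,wjjy] add [xtgw] -> 5 lines: miba uyckb xtgw zoi prx
Hunk 2: at line 1 remove [xtgw] add [jabus,tthva] -> 6 lines: miba uyckb jabus tthva zoi prx
Hunk 3: at line 2 remove [tthva] add [uobi] -> 6 lines: miba uyckb jabus uobi zoi prx
Hunk 4: at line 4 remove [zoi] add [jkioa,ihn,harw] -> 8 lines: miba uyckb jabus uobi jkioa ihn harw prx

Answer: miba
uyckb
jabus
uobi
jkioa
ihn
harw
prx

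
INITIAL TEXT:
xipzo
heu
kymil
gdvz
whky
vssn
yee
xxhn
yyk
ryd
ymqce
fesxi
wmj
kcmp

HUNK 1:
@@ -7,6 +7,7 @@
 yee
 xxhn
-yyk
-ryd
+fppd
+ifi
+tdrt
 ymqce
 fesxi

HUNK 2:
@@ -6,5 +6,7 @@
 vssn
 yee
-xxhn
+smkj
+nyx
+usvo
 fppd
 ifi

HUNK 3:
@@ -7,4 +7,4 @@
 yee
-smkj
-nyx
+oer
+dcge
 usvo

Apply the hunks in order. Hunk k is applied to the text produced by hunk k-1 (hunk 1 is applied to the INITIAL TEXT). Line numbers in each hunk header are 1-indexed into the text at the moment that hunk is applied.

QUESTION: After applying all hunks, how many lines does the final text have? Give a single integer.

Answer: 17

Derivation:
Hunk 1: at line 7 remove [yyk,ryd] add [fppd,ifi,tdrt] -> 15 lines: xipzo heu kymil gdvz whky vssn yee xxhn fppd ifi tdrt ymqce fesxi wmj kcmp
Hunk 2: at line 6 remove [xxhn] add [smkj,nyx,usvo] -> 17 lines: xipzo heu kymil gdvz whky vssn yee smkj nyx usvo fppd ifi tdrt ymqce fesxi wmj kcmp
Hunk 3: at line 7 remove [smkj,nyx] add [oer,dcge] -> 17 lines: xipzo heu kymil gdvz whky vssn yee oer dcge usvo fppd ifi tdrt ymqce fesxi wmj kcmp
Final line count: 17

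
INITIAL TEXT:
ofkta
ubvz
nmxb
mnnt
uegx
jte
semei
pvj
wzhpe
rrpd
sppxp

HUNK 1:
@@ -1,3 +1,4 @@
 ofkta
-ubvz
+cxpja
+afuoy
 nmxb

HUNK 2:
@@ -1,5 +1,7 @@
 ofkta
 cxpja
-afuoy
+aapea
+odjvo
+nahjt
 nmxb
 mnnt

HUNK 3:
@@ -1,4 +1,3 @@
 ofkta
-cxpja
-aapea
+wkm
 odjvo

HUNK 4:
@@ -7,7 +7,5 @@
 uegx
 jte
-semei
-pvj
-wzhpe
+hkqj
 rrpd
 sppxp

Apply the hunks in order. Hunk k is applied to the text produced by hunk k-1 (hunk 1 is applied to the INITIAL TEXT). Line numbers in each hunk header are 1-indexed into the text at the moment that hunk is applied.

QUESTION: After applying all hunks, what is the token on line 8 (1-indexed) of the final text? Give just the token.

Answer: jte

Derivation:
Hunk 1: at line 1 remove [ubvz] add [cxpja,afuoy] -> 12 lines: ofkta cxpja afuoy nmxb mnnt uegx jte semei pvj wzhpe rrpd sppxp
Hunk 2: at line 1 remove [afuoy] add [aapea,odjvo,nahjt] -> 14 lines: ofkta cxpja aapea odjvo nahjt nmxb mnnt uegx jte semei pvj wzhpe rrpd sppxp
Hunk 3: at line 1 remove [cxpja,aapea] add [wkm] -> 13 lines: ofkta wkm odjvo nahjt nmxb mnnt uegx jte semei pvj wzhpe rrpd sppxp
Hunk 4: at line 7 remove [semei,pvj,wzhpe] add [hkqj] -> 11 lines: ofkta wkm odjvo nahjt nmxb mnnt uegx jte hkqj rrpd sppxp
Final line 8: jte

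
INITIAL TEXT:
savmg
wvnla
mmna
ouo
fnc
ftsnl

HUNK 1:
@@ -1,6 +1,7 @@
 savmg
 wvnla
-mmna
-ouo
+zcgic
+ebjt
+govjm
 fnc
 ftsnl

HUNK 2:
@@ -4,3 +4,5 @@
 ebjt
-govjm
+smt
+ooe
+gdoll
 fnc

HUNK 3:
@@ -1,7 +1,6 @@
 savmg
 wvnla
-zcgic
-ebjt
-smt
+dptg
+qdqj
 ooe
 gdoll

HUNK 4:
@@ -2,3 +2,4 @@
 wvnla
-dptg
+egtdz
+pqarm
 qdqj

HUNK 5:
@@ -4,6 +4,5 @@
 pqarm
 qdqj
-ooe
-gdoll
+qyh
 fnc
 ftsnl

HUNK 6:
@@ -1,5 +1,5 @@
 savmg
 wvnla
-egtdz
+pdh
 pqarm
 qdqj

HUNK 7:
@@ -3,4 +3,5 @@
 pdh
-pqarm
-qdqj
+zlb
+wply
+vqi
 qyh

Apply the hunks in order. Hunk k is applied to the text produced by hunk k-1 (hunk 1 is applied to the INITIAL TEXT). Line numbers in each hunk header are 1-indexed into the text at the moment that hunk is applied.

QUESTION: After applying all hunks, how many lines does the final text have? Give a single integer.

Answer: 9

Derivation:
Hunk 1: at line 1 remove [mmna,ouo] add [zcgic,ebjt,govjm] -> 7 lines: savmg wvnla zcgic ebjt govjm fnc ftsnl
Hunk 2: at line 4 remove [govjm] add [smt,ooe,gdoll] -> 9 lines: savmg wvnla zcgic ebjt smt ooe gdoll fnc ftsnl
Hunk 3: at line 1 remove [zcgic,ebjt,smt] add [dptg,qdqj] -> 8 lines: savmg wvnla dptg qdqj ooe gdoll fnc ftsnl
Hunk 4: at line 2 remove [dptg] add [egtdz,pqarm] -> 9 lines: savmg wvnla egtdz pqarm qdqj ooe gdoll fnc ftsnl
Hunk 5: at line 4 remove [ooe,gdoll] add [qyh] -> 8 lines: savmg wvnla egtdz pqarm qdqj qyh fnc ftsnl
Hunk 6: at line 1 remove [egtdz] add [pdh] -> 8 lines: savmg wvnla pdh pqarm qdqj qyh fnc ftsnl
Hunk 7: at line 3 remove [pqarm,qdqj] add [zlb,wply,vqi] -> 9 lines: savmg wvnla pdh zlb wply vqi qyh fnc ftsnl
Final line count: 9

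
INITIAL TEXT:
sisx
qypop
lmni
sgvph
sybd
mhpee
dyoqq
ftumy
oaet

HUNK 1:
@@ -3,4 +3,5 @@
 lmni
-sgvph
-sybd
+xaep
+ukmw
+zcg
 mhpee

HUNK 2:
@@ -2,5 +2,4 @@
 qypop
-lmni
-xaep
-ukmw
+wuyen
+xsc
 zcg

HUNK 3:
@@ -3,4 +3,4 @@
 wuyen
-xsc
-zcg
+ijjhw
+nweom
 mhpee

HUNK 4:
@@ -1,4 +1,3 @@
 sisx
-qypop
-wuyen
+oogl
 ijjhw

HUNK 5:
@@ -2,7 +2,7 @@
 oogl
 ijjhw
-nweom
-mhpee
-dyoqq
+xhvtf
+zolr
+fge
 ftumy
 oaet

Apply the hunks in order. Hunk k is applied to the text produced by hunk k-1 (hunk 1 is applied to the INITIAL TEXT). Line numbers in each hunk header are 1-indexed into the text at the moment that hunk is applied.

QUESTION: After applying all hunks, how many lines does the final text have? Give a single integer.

Hunk 1: at line 3 remove [sgvph,sybd] add [xaep,ukmw,zcg] -> 10 lines: sisx qypop lmni xaep ukmw zcg mhpee dyoqq ftumy oaet
Hunk 2: at line 2 remove [lmni,xaep,ukmw] add [wuyen,xsc] -> 9 lines: sisx qypop wuyen xsc zcg mhpee dyoqq ftumy oaet
Hunk 3: at line 3 remove [xsc,zcg] add [ijjhw,nweom] -> 9 lines: sisx qypop wuyen ijjhw nweom mhpee dyoqq ftumy oaet
Hunk 4: at line 1 remove [qypop,wuyen] add [oogl] -> 8 lines: sisx oogl ijjhw nweom mhpee dyoqq ftumy oaet
Hunk 5: at line 2 remove [nweom,mhpee,dyoqq] add [xhvtf,zolr,fge] -> 8 lines: sisx oogl ijjhw xhvtf zolr fge ftumy oaet
Final line count: 8

Answer: 8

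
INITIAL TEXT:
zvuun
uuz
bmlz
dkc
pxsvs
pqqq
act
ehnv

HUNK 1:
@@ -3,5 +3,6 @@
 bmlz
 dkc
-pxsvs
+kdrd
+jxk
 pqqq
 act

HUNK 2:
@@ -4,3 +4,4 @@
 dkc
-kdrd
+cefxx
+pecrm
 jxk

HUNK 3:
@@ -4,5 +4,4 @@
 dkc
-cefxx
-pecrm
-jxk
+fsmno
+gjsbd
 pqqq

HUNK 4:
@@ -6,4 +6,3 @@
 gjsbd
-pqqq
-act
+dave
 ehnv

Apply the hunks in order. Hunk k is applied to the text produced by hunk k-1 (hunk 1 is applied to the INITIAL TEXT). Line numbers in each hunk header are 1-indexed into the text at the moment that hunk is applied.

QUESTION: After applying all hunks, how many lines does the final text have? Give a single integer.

Hunk 1: at line 3 remove [pxsvs] add [kdrd,jxk] -> 9 lines: zvuun uuz bmlz dkc kdrd jxk pqqq act ehnv
Hunk 2: at line 4 remove [kdrd] add [cefxx,pecrm] -> 10 lines: zvuun uuz bmlz dkc cefxx pecrm jxk pqqq act ehnv
Hunk 3: at line 4 remove [cefxx,pecrm,jxk] add [fsmno,gjsbd] -> 9 lines: zvuun uuz bmlz dkc fsmno gjsbd pqqq act ehnv
Hunk 4: at line 6 remove [pqqq,act] add [dave] -> 8 lines: zvuun uuz bmlz dkc fsmno gjsbd dave ehnv
Final line count: 8

Answer: 8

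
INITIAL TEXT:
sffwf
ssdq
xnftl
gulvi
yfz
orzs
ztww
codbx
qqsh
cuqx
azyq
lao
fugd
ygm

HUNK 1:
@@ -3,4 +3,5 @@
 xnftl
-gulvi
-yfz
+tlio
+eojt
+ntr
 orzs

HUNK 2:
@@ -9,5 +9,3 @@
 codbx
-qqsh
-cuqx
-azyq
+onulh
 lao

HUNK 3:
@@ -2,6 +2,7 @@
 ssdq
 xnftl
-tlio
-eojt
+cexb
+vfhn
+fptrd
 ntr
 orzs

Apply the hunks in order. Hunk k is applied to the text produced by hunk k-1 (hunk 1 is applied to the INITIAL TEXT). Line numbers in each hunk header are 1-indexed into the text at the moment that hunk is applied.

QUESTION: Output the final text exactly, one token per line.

Answer: sffwf
ssdq
xnftl
cexb
vfhn
fptrd
ntr
orzs
ztww
codbx
onulh
lao
fugd
ygm

Derivation:
Hunk 1: at line 3 remove [gulvi,yfz] add [tlio,eojt,ntr] -> 15 lines: sffwf ssdq xnftl tlio eojt ntr orzs ztww codbx qqsh cuqx azyq lao fugd ygm
Hunk 2: at line 9 remove [qqsh,cuqx,azyq] add [onulh] -> 13 lines: sffwf ssdq xnftl tlio eojt ntr orzs ztww codbx onulh lao fugd ygm
Hunk 3: at line 2 remove [tlio,eojt] add [cexb,vfhn,fptrd] -> 14 lines: sffwf ssdq xnftl cexb vfhn fptrd ntr orzs ztww codbx onulh lao fugd ygm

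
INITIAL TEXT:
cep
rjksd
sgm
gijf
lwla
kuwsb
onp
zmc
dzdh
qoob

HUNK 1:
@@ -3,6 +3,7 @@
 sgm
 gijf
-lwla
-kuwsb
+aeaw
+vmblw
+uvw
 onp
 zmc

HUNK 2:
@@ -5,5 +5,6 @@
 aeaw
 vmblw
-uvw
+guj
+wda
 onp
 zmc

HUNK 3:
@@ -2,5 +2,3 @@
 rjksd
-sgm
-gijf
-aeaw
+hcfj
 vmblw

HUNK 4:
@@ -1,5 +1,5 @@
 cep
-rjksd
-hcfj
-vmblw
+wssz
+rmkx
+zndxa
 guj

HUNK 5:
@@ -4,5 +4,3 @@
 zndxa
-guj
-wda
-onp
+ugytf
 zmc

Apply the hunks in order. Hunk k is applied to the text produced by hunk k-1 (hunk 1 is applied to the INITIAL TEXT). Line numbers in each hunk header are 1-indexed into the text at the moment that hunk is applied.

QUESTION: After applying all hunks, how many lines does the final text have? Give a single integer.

Answer: 8

Derivation:
Hunk 1: at line 3 remove [lwla,kuwsb] add [aeaw,vmblw,uvw] -> 11 lines: cep rjksd sgm gijf aeaw vmblw uvw onp zmc dzdh qoob
Hunk 2: at line 5 remove [uvw] add [guj,wda] -> 12 lines: cep rjksd sgm gijf aeaw vmblw guj wda onp zmc dzdh qoob
Hunk 3: at line 2 remove [sgm,gijf,aeaw] add [hcfj] -> 10 lines: cep rjksd hcfj vmblw guj wda onp zmc dzdh qoob
Hunk 4: at line 1 remove [rjksd,hcfj,vmblw] add [wssz,rmkx,zndxa] -> 10 lines: cep wssz rmkx zndxa guj wda onp zmc dzdh qoob
Hunk 5: at line 4 remove [guj,wda,onp] add [ugytf] -> 8 lines: cep wssz rmkx zndxa ugytf zmc dzdh qoob
Final line count: 8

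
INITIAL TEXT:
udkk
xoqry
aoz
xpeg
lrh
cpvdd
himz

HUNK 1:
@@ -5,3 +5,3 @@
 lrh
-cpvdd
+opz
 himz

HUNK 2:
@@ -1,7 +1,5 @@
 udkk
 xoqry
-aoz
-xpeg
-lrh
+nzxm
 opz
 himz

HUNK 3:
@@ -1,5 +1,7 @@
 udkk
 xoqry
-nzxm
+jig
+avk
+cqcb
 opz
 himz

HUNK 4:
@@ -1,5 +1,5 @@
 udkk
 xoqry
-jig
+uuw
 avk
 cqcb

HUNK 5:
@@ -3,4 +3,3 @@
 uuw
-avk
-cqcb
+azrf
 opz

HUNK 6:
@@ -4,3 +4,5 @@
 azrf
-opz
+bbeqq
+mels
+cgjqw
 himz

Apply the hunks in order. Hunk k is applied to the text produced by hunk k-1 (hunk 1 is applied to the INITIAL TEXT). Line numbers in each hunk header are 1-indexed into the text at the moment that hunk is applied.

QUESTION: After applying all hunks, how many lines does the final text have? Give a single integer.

Answer: 8

Derivation:
Hunk 1: at line 5 remove [cpvdd] add [opz] -> 7 lines: udkk xoqry aoz xpeg lrh opz himz
Hunk 2: at line 1 remove [aoz,xpeg,lrh] add [nzxm] -> 5 lines: udkk xoqry nzxm opz himz
Hunk 3: at line 1 remove [nzxm] add [jig,avk,cqcb] -> 7 lines: udkk xoqry jig avk cqcb opz himz
Hunk 4: at line 1 remove [jig] add [uuw] -> 7 lines: udkk xoqry uuw avk cqcb opz himz
Hunk 5: at line 3 remove [avk,cqcb] add [azrf] -> 6 lines: udkk xoqry uuw azrf opz himz
Hunk 6: at line 4 remove [opz] add [bbeqq,mels,cgjqw] -> 8 lines: udkk xoqry uuw azrf bbeqq mels cgjqw himz
Final line count: 8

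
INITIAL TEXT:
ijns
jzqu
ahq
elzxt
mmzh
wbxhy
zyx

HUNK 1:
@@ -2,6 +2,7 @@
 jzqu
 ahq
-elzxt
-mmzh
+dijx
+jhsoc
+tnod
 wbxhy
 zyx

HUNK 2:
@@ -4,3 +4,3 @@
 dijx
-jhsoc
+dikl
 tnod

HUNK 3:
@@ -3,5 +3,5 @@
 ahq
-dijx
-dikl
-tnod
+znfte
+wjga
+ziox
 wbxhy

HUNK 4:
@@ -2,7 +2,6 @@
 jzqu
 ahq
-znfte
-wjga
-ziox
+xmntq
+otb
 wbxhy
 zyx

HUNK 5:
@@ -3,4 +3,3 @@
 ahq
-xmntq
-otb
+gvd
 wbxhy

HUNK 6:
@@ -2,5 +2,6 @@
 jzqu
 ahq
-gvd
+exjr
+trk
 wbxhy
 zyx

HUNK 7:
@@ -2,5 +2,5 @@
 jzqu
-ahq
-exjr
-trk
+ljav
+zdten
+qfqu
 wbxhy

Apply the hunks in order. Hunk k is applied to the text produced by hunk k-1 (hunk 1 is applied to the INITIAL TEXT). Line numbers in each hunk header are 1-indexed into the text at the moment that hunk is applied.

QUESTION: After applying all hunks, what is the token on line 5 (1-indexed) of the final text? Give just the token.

Hunk 1: at line 2 remove [elzxt,mmzh] add [dijx,jhsoc,tnod] -> 8 lines: ijns jzqu ahq dijx jhsoc tnod wbxhy zyx
Hunk 2: at line 4 remove [jhsoc] add [dikl] -> 8 lines: ijns jzqu ahq dijx dikl tnod wbxhy zyx
Hunk 3: at line 3 remove [dijx,dikl,tnod] add [znfte,wjga,ziox] -> 8 lines: ijns jzqu ahq znfte wjga ziox wbxhy zyx
Hunk 4: at line 2 remove [znfte,wjga,ziox] add [xmntq,otb] -> 7 lines: ijns jzqu ahq xmntq otb wbxhy zyx
Hunk 5: at line 3 remove [xmntq,otb] add [gvd] -> 6 lines: ijns jzqu ahq gvd wbxhy zyx
Hunk 6: at line 2 remove [gvd] add [exjr,trk] -> 7 lines: ijns jzqu ahq exjr trk wbxhy zyx
Hunk 7: at line 2 remove [ahq,exjr,trk] add [ljav,zdten,qfqu] -> 7 lines: ijns jzqu ljav zdten qfqu wbxhy zyx
Final line 5: qfqu

Answer: qfqu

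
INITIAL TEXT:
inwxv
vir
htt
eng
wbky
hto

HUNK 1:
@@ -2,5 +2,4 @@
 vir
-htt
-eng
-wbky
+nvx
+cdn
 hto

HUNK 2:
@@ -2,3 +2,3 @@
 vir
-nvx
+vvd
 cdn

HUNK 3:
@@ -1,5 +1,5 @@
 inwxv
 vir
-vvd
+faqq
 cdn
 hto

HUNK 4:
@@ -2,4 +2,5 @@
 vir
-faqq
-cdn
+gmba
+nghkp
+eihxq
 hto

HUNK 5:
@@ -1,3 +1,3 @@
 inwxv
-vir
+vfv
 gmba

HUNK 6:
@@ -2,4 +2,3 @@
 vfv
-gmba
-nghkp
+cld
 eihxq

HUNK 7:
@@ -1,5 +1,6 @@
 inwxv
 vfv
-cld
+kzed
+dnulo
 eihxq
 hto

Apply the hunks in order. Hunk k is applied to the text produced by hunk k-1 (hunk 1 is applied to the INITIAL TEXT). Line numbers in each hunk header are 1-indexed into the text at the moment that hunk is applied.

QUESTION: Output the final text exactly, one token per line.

Answer: inwxv
vfv
kzed
dnulo
eihxq
hto

Derivation:
Hunk 1: at line 2 remove [htt,eng,wbky] add [nvx,cdn] -> 5 lines: inwxv vir nvx cdn hto
Hunk 2: at line 2 remove [nvx] add [vvd] -> 5 lines: inwxv vir vvd cdn hto
Hunk 3: at line 1 remove [vvd] add [faqq] -> 5 lines: inwxv vir faqq cdn hto
Hunk 4: at line 2 remove [faqq,cdn] add [gmba,nghkp,eihxq] -> 6 lines: inwxv vir gmba nghkp eihxq hto
Hunk 5: at line 1 remove [vir] add [vfv] -> 6 lines: inwxv vfv gmba nghkp eihxq hto
Hunk 6: at line 2 remove [gmba,nghkp] add [cld] -> 5 lines: inwxv vfv cld eihxq hto
Hunk 7: at line 1 remove [cld] add [kzed,dnulo] -> 6 lines: inwxv vfv kzed dnulo eihxq hto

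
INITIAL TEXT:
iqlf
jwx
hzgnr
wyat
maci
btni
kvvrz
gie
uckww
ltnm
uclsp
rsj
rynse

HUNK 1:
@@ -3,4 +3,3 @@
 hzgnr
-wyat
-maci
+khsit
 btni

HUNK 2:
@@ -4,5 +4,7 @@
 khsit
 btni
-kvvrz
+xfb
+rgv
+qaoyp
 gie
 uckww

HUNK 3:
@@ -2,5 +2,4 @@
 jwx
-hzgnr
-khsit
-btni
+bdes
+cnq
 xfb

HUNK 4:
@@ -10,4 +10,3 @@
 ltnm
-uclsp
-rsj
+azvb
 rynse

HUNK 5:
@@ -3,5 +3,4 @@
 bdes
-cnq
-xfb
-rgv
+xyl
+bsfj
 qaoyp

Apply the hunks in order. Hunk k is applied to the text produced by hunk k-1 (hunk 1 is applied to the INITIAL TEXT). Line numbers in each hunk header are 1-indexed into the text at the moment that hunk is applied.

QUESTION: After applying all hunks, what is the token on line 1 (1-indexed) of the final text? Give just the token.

Answer: iqlf

Derivation:
Hunk 1: at line 3 remove [wyat,maci] add [khsit] -> 12 lines: iqlf jwx hzgnr khsit btni kvvrz gie uckww ltnm uclsp rsj rynse
Hunk 2: at line 4 remove [kvvrz] add [xfb,rgv,qaoyp] -> 14 lines: iqlf jwx hzgnr khsit btni xfb rgv qaoyp gie uckww ltnm uclsp rsj rynse
Hunk 3: at line 2 remove [hzgnr,khsit,btni] add [bdes,cnq] -> 13 lines: iqlf jwx bdes cnq xfb rgv qaoyp gie uckww ltnm uclsp rsj rynse
Hunk 4: at line 10 remove [uclsp,rsj] add [azvb] -> 12 lines: iqlf jwx bdes cnq xfb rgv qaoyp gie uckww ltnm azvb rynse
Hunk 5: at line 3 remove [cnq,xfb,rgv] add [xyl,bsfj] -> 11 lines: iqlf jwx bdes xyl bsfj qaoyp gie uckww ltnm azvb rynse
Final line 1: iqlf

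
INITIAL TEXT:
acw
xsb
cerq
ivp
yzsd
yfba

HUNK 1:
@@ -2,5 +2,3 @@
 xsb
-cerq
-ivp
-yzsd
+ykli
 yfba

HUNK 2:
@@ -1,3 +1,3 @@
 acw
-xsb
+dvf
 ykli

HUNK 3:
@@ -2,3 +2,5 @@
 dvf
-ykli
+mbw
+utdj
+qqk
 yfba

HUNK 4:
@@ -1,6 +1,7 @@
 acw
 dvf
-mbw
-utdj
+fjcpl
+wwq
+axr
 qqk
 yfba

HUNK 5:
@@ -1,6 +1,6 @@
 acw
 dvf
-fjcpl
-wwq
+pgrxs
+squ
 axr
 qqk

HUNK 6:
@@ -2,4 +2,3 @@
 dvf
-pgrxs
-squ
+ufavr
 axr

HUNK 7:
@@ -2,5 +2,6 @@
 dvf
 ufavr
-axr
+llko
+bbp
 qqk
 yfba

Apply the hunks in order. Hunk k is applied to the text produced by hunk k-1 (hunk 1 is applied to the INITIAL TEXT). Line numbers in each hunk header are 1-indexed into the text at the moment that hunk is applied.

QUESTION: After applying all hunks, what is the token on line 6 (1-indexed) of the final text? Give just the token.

Answer: qqk

Derivation:
Hunk 1: at line 2 remove [cerq,ivp,yzsd] add [ykli] -> 4 lines: acw xsb ykli yfba
Hunk 2: at line 1 remove [xsb] add [dvf] -> 4 lines: acw dvf ykli yfba
Hunk 3: at line 2 remove [ykli] add [mbw,utdj,qqk] -> 6 lines: acw dvf mbw utdj qqk yfba
Hunk 4: at line 1 remove [mbw,utdj] add [fjcpl,wwq,axr] -> 7 lines: acw dvf fjcpl wwq axr qqk yfba
Hunk 5: at line 1 remove [fjcpl,wwq] add [pgrxs,squ] -> 7 lines: acw dvf pgrxs squ axr qqk yfba
Hunk 6: at line 2 remove [pgrxs,squ] add [ufavr] -> 6 lines: acw dvf ufavr axr qqk yfba
Hunk 7: at line 2 remove [axr] add [llko,bbp] -> 7 lines: acw dvf ufavr llko bbp qqk yfba
Final line 6: qqk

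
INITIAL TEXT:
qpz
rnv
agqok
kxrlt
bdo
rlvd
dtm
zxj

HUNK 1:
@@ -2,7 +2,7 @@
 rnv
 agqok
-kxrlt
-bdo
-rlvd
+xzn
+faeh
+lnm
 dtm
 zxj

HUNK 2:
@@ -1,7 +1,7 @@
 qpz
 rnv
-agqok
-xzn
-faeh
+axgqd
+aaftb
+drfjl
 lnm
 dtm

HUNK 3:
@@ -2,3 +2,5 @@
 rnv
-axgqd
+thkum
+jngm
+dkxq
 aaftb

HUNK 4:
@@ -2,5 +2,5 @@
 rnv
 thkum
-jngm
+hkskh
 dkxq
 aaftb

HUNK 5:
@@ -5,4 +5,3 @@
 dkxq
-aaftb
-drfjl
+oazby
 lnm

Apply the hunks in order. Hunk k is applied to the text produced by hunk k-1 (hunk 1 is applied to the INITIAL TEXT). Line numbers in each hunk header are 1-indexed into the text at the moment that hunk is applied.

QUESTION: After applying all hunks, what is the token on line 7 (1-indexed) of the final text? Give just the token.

Answer: lnm

Derivation:
Hunk 1: at line 2 remove [kxrlt,bdo,rlvd] add [xzn,faeh,lnm] -> 8 lines: qpz rnv agqok xzn faeh lnm dtm zxj
Hunk 2: at line 1 remove [agqok,xzn,faeh] add [axgqd,aaftb,drfjl] -> 8 lines: qpz rnv axgqd aaftb drfjl lnm dtm zxj
Hunk 3: at line 2 remove [axgqd] add [thkum,jngm,dkxq] -> 10 lines: qpz rnv thkum jngm dkxq aaftb drfjl lnm dtm zxj
Hunk 4: at line 2 remove [jngm] add [hkskh] -> 10 lines: qpz rnv thkum hkskh dkxq aaftb drfjl lnm dtm zxj
Hunk 5: at line 5 remove [aaftb,drfjl] add [oazby] -> 9 lines: qpz rnv thkum hkskh dkxq oazby lnm dtm zxj
Final line 7: lnm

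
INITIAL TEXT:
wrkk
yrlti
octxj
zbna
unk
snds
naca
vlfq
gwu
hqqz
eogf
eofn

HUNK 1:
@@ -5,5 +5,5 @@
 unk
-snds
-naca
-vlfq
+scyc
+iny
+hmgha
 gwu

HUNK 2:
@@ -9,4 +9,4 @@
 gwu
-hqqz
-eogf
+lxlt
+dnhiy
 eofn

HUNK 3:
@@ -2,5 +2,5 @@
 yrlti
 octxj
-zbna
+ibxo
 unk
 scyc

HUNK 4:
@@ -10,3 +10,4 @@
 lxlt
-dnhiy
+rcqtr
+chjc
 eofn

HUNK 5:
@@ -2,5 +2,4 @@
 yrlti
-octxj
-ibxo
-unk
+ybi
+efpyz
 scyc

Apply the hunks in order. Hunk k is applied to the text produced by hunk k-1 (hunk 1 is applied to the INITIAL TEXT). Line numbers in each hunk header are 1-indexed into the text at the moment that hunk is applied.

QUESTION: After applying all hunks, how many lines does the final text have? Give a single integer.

Hunk 1: at line 5 remove [snds,naca,vlfq] add [scyc,iny,hmgha] -> 12 lines: wrkk yrlti octxj zbna unk scyc iny hmgha gwu hqqz eogf eofn
Hunk 2: at line 9 remove [hqqz,eogf] add [lxlt,dnhiy] -> 12 lines: wrkk yrlti octxj zbna unk scyc iny hmgha gwu lxlt dnhiy eofn
Hunk 3: at line 2 remove [zbna] add [ibxo] -> 12 lines: wrkk yrlti octxj ibxo unk scyc iny hmgha gwu lxlt dnhiy eofn
Hunk 4: at line 10 remove [dnhiy] add [rcqtr,chjc] -> 13 lines: wrkk yrlti octxj ibxo unk scyc iny hmgha gwu lxlt rcqtr chjc eofn
Hunk 5: at line 2 remove [octxj,ibxo,unk] add [ybi,efpyz] -> 12 lines: wrkk yrlti ybi efpyz scyc iny hmgha gwu lxlt rcqtr chjc eofn
Final line count: 12

Answer: 12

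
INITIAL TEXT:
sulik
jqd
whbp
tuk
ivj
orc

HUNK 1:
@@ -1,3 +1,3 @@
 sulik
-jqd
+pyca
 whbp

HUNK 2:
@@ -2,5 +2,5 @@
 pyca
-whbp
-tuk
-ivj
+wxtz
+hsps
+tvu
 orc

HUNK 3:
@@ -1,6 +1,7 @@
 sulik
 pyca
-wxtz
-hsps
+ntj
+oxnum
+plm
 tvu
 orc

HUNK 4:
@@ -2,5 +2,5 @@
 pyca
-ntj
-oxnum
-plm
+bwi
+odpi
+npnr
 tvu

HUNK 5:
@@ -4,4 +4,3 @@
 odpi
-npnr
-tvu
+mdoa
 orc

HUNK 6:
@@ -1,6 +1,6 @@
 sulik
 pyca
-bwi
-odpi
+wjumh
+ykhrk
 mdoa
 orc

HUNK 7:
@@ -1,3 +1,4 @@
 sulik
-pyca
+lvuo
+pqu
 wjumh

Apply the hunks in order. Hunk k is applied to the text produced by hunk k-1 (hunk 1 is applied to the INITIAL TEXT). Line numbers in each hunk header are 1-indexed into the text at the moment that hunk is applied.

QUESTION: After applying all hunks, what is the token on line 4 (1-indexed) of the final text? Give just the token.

Answer: wjumh

Derivation:
Hunk 1: at line 1 remove [jqd] add [pyca] -> 6 lines: sulik pyca whbp tuk ivj orc
Hunk 2: at line 2 remove [whbp,tuk,ivj] add [wxtz,hsps,tvu] -> 6 lines: sulik pyca wxtz hsps tvu orc
Hunk 3: at line 1 remove [wxtz,hsps] add [ntj,oxnum,plm] -> 7 lines: sulik pyca ntj oxnum plm tvu orc
Hunk 4: at line 2 remove [ntj,oxnum,plm] add [bwi,odpi,npnr] -> 7 lines: sulik pyca bwi odpi npnr tvu orc
Hunk 5: at line 4 remove [npnr,tvu] add [mdoa] -> 6 lines: sulik pyca bwi odpi mdoa orc
Hunk 6: at line 1 remove [bwi,odpi] add [wjumh,ykhrk] -> 6 lines: sulik pyca wjumh ykhrk mdoa orc
Hunk 7: at line 1 remove [pyca] add [lvuo,pqu] -> 7 lines: sulik lvuo pqu wjumh ykhrk mdoa orc
Final line 4: wjumh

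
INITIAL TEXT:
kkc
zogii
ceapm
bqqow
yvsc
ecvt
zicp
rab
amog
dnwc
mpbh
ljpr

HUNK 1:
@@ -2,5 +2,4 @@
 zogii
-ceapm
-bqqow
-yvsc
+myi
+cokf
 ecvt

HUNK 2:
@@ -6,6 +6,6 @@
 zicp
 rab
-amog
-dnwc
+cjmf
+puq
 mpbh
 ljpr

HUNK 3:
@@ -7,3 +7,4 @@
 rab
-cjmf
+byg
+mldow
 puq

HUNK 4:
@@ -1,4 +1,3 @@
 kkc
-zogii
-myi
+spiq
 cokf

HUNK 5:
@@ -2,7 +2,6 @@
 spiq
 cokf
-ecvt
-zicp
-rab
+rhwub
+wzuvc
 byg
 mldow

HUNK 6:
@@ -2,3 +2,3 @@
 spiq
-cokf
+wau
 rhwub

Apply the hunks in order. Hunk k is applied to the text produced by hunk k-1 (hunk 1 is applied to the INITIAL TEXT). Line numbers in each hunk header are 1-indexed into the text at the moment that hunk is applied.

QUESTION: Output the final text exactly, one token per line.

Answer: kkc
spiq
wau
rhwub
wzuvc
byg
mldow
puq
mpbh
ljpr

Derivation:
Hunk 1: at line 2 remove [ceapm,bqqow,yvsc] add [myi,cokf] -> 11 lines: kkc zogii myi cokf ecvt zicp rab amog dnwc mpbh ljpr
Hunk 2: at line 6 remove [amog,dnwc] add [cjmf,puq] -> 11 lines: kkc zogii myi cokf ecvt zicp rab cjmf puq mpbh ljpr
Hunk 3: at line 7 remove [cjmf] add [byg,mldow] -> 12 lines: kkc zogii myi cokf ecvt zicp rab byg mldow puq mpbh ljpr
Hunk 4: at line 1 remove [zogii,myi] add [spiq] -> 11 lines: kkc spiq cokf ecvt zicp rab byg mldow puq mpbh ljpr
Hunk 5: at line 2 remove [ecvt,zicp,rab] add [rhwub,wzuvc] -> 10 lines: kkc spiq cokf rhwub wzuvc byg mldow puq mpbh ljpr
Hunk 6: at line 2 remove [cokf] add [wau] -> 10 lines: kkc spiq wau rhwub wzuvc byg mldow puq mpbh ljpr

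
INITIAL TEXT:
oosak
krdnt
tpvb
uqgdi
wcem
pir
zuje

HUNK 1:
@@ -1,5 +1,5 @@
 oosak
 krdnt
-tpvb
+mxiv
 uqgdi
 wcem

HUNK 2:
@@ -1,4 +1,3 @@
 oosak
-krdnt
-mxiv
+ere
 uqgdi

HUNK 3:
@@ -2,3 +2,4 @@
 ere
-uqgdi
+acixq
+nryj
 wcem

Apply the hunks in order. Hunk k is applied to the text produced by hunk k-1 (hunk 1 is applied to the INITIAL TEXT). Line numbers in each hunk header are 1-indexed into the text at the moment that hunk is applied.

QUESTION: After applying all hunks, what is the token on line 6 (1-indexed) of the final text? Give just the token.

Answer: pir

Derivation:
Hunk 1: at line 1 remove [tpvb] add [mxiv] -> 7 lines: oosak krdnt mxiv uqgdi wcem pir zuje
Hunk 2: at line 1 remove [krdnt,mxiv] add [ere] -> 6 lines: oosak ere uqgdi wcem pir zuje
Hunk 3: at line 2 remove [uqgdi] add [acixq,nryj] -> 7 lines: oosak ere acixq nryj wcem pir zuje
Final line 6: pir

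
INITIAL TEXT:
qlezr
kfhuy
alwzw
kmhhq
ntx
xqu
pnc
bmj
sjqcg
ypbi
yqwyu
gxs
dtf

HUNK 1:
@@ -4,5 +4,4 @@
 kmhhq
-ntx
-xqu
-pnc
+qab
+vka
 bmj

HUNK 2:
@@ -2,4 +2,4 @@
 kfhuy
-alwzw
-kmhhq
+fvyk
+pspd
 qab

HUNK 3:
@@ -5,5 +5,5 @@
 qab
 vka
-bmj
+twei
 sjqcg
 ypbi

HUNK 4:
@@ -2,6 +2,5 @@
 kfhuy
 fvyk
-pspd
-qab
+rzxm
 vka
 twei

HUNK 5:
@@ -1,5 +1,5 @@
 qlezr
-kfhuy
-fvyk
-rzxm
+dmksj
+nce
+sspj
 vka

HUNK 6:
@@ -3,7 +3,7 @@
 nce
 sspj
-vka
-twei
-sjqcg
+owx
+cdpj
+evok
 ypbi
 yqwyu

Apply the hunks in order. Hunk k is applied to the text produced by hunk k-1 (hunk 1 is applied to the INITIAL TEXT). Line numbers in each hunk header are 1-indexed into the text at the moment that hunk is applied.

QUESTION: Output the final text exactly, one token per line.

Hunk 1: at line 4 remove [ntx,xqu,pnc] add [qab,vka] -> 12 lines: qlezr kfhuy alwzw kmhhq qab vka bmj sjqcg ypbi yqwyu gxs dtf
Hunk 2: at line 2 remove [alwzw,kmhhq] add [fvyk,pspd] -> 12 lines: qlezr kfhuy fvyk pspd qab vka bmj sjqcg ypbi yqwyu gxs dtf
Hunk 3: at line 5 remove [bmj] add [twei] -> 12 lines: qlezr kfhuy fvyk pspd qab vka twei sjqcg ypbi yqwyu gxs dtf
Hunk 4: at line 2 remove [pspd,qab] add [rzxm] -> 11 lines: qlezr kfhuy fvyk rzxm vka twei sjqcg ypbi yqwyu gxs dtf
Hunk 5: at line 1 remove [kfhuy,fvyk,rzxm] add [dmksj,nce,sspj] -> 11 lines: qlezr dmksj nce sspj vka twei sjqcg ypbi yqwyu gxs dtf
Hunk 6: at line 3 remove [vka,twei,sjqcg] add [owx,cdpj,evok] -> 11 lines: qlezr dmksj nce sspj owx cdpj evok ypbi yqwyu gxs dtf

Answer: qlezr
dmksj
nce
sspj
owx
cdpj
evok
ypbi
yqwyu
gxs
dtf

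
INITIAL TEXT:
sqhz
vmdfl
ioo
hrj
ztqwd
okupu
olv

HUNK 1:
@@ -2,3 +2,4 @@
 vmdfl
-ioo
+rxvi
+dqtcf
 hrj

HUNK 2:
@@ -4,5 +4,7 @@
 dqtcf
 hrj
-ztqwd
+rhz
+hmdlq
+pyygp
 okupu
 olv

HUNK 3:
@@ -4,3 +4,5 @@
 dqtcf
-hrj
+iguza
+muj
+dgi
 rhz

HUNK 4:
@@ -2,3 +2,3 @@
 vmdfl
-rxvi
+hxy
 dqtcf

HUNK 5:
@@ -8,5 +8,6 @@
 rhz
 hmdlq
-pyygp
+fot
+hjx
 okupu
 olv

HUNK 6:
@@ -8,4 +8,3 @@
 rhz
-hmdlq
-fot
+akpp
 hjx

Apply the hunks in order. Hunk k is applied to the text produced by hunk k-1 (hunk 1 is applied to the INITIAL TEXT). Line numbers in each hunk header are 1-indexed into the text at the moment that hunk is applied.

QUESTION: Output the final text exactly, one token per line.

Hunk 1: at line 2 remove [ioo] add [rxvi,dqtcf] -> 8 lines: sqhz vmdfl rxvi dqtcf hrj ztqwd okupu olv
Hunk 2: at line 4 remove [ztqwd] add [rhz,hmdlq,pyygp] -> 10 lines: sqhz vmdfl rxvi dqtcf hrj rhz hmdlq pyygp okupu olv
Hunk 3: at line 4 remove [hrj] add [iguza,muj,dgi] -> 12 lines: sqhz vmdfl rxvi dqtcf iguza muj dgi rhz hmdlq pyygp okupu olv
Hunk 4: at line 2 remove [rxvi] add [hxy] -> 12 lines: sqhz vmdfl hxy dqtcf iguza muj dgi rhz hmdlq pyygp okupu olv
Hunk 5: at line 8 remove [pyygp] add [fot,hjx] -> 13 lines: sqhz vmdfl hxy dqtcf iguza muj dgi rhz hmdlq fot hjx okupu olv
Hunk 6: at line 8 remove [hmdlq,fot] add [akpp] -> 12 lines: sqhz vmdfl hxy dqtcf iguza muj dgi rhz akpp hjx okupu olv

Answer: sqhz
vmdfl
hxy
dqtcf
iguza
muj
dgi
rhz
akpp
hjx
okupu
olv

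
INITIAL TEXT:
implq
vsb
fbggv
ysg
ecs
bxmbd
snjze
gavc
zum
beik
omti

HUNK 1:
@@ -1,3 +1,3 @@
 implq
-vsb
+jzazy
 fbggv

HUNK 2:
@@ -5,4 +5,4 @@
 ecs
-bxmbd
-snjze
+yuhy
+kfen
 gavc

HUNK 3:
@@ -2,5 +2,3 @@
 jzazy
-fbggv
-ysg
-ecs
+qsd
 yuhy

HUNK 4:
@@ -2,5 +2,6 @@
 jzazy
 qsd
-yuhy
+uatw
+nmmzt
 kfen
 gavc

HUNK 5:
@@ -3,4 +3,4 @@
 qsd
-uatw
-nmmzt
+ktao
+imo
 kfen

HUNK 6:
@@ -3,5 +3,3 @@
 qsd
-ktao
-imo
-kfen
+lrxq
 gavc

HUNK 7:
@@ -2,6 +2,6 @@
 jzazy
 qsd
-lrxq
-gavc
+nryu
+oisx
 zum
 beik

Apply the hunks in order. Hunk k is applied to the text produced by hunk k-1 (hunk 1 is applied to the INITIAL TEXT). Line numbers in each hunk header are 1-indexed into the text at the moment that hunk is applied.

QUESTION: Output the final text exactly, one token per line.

Answer: implq
jzazy
qsd
nryu
oisx
zum
beik
omti

Derivation:
Hunk 1: at line 1 remove [vsb] add [jzazy] -> 11 lines: implq jzazy fbggv ysg ecs bxmbd snjze gavc zum beik omti
Hunk 2: at line 5 remove [bxmbd,snjze] add [yuhy,kfen] -> 11 lines: implq jzazy fbggv ysg ecs yuhy kfen gavc zum beik omti
Hunk 3: at line 2 remove [fbggv,ysg,ecs] add [qsd] -> 9 lines: implq jzazy qsd yuhy kfen gavc zum beik omti
Hunk 4: at line 2 remove [yuhy] add [uatw,nmmzt] -> 10 lines: implq jzazy qsd uatw nmmzt kfen gavc zum beik omti
Hunk 5: at line 3 remove [uatw,nmmzt] add [ktao,imo] -> 10 lines: implq jzazy qsd ktao imo kfen gavc zum beik omti
Hunk 6: at line 3 remove [ktao,imo,kfen] add [lrxq] -> 8 lines: implq jzazy qsd lrxq gavc zum beik omti
Hunk 7: at line 2 remove [lrxq,gavc] add [nryu,oisx] -> 8 lines: implq jzazy qsd nryu oisx zum beik omti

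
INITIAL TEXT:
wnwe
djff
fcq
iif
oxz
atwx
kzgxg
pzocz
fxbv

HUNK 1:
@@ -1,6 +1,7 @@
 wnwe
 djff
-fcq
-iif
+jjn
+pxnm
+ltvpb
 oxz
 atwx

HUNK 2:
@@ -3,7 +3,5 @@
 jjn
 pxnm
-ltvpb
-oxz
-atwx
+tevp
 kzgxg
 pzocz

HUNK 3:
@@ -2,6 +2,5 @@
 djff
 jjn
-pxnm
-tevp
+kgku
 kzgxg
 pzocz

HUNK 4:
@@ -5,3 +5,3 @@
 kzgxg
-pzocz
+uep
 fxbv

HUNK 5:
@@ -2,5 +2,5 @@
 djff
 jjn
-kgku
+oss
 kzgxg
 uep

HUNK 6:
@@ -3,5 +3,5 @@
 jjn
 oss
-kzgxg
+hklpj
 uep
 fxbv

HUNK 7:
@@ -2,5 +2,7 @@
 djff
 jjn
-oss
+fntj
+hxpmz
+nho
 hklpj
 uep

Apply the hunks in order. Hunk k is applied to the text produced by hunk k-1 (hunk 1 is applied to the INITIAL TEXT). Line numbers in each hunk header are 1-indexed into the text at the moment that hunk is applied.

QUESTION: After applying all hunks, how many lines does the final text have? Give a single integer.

Answer: 9

Derivation:
Hunk 1: at line 1 remove [fcq,iif] add [jjn,pxnm,ltvpb] -> 10 lines: wnwe djff jjn pxnm ltvpb oxz atwx kzgxg pzocz fxbv
Hunk 2: at line 3 remove [ltvpb,oxz,atwx] add [tevp] -> 8 lines: wnwe djff jjn pxnm tevp kzgxg pzocz fxbv
Hunk 3: at line 2 remove [pxnm,tevp] add [kgku] -> 7 lines: wnwe djff jjn kgku kzgxg pzocz fxbv
Hunk 4: at line 5 remove [pzocz] add [uep] -> 7 lines: wnwe djff jjn kgku kzgxg uep fxbv
Hunk 5: at line 2 remove [kgku] add [oss] -> 7 lines: wnwe djff jjn oss kzgxg uep fxbv
Hunk 6: at line 3 remove [kzgxg] add [hklpj] -> 7 lines: wnwe djff jjn oss hklpj uep fxbv
Hunk 7: at line 2 remove [oss] add [fntj,hxpmz,nho] -> 9 lines: wnwe djff jjn fntj hxpmz nho hklpj uep fxbv
Final line count: 9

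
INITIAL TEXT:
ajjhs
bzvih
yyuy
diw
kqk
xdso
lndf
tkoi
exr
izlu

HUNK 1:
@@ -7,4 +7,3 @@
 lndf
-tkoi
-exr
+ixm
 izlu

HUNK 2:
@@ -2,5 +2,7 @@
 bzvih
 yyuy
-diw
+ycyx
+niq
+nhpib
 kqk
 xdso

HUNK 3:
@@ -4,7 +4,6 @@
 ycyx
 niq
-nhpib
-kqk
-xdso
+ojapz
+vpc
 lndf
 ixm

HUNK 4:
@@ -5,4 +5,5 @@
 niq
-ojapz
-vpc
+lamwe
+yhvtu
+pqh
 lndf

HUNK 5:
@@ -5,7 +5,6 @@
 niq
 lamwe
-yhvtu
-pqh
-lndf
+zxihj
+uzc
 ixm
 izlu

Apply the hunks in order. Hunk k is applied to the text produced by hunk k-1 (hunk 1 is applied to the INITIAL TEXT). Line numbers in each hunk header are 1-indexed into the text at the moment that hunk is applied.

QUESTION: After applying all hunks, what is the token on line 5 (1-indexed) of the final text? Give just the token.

Hunk 1: at line 7 remove [tkoi,exr] add [ixm] -> 9 lines: ajjhs bzvih yyuy diw kqk xdso lndf ixm izlu
Hunk 2: at line 2 remove [diw] add [ycyx,niq,nhpib] -> 11 lines: ajjhs bzvih yyuy ycyx niq nhpib kqk xdso lndf ixm izlu
Hunk 3: at line 4 remove [nhpib,kqk,xdso] add [ojapz,vpc] -> 10 lines: ajjhs bzvih yyuy ycyx niq ojapz vpc lndf ixm izlu
Hunk 4: at line 5 remove [ojapz,vpc] add [lamwe,yhvtu,pqh] -> 11 lines: ajjhs bzvih yyuy ycyx niq lamwe yhvtu pqh lndf ixm izlu
Hunk 5: at line 5 remove [yhvtu,pqh,lndf] add [zxihj,uzc] -> 10 lines: ajjhs bzvih yyuy ycyx niq lamwe zxihj uzc ixm izlu
Final line 5: niq

Answer: niq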